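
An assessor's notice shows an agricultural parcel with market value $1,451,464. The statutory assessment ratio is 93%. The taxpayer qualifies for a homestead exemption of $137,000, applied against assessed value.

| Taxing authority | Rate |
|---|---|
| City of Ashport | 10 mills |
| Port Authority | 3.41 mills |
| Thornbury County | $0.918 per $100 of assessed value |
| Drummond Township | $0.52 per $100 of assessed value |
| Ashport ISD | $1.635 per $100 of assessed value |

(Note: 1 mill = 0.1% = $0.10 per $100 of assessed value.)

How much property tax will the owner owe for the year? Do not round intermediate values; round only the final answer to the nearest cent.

$53,535.71

Assessed value = $1,451,464 × 0.93 = $1,349,861.52
Taxable value = $1,349,861.52 − $137,000 = $1,212,861.52
City of Ashport: $1,212,861.52 × 0.01 = $12,128.6152
Port Authority: $1,212,861.52 × 0.00341 = $4,135.8577832
Thornbury County: $1,212,861.52 × 0.00918 = $11,134.0687536
Drummond Township: $1,212,861.52 × 0.0052 = $6,306.879904
Ashport ISD: $1,212,861.52 × 0.01635 = $19,830.285852
Total = $53,535.7074928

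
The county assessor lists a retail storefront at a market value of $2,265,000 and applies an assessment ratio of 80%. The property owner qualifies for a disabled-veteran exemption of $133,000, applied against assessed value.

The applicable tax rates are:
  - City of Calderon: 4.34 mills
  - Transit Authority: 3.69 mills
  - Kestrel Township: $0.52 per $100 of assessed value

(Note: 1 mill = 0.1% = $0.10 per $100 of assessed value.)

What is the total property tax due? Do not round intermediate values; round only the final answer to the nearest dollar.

$22,213

Assessed value = $2,265,000 × 0.8 = $1,812,000
Taxable value = $1,812,000 − $133,000 = $1,679,000
City of Calderon: $1,679,000 × 0.00434 = $7,286.86
Transit Authority: $1,679,000 × 0.00369 = $6,195.51
Kestrel Township: $1,679,000 × 0.0052 = $8,730.8
Total = $22,213.17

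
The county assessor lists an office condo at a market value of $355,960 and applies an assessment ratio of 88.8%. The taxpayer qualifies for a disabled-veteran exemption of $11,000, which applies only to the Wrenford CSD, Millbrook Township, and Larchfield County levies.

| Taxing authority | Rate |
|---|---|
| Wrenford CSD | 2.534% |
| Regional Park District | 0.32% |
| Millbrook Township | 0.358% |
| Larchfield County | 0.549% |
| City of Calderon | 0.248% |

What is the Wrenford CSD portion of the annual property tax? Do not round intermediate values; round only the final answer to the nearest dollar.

$7,731

Assessed value = $355,960 × 0.888 = $316,092.48
Wrenford CSD taxable value = $316,092.48 − $11,000 = $305,092.48
Wrenford CSD levy = $305,092.48 × 0.02534 = $7,731.0434432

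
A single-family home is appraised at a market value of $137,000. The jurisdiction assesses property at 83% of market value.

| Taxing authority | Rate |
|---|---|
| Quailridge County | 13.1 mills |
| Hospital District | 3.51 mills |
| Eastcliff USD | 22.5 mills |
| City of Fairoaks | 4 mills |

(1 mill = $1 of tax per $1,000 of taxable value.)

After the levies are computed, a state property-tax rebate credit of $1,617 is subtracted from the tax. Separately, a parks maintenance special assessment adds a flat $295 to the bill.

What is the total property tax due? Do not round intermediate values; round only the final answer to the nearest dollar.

Assessed value = $137,000 × 0.83 = $113,710
Quailridge County: $113,710 × 0.0131 = $1,489.601
Hospital District: $113,710 × 0.00351 = $399.1221
Eastcliff USD: $113,710 × 0.0225 = $2,558.475
City of Fairoaks: $113,710 × 0.004 = $454.84
Levies subtotal = $4,902.0381
After credit = $4,902.0381 − $1,617 = $3,285.0381
Total = $3,285.0381 + $295 = $3,580.0381

$3,580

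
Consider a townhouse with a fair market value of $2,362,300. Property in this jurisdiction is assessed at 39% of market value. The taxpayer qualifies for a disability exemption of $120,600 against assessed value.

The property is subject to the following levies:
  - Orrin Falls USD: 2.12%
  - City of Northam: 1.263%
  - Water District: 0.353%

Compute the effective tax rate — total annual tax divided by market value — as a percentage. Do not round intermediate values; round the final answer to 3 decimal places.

1.266%

Assessed value = $2,362,300 × 0.39 = $921,297
Taxable value = $921,297 − $120,600 = $800,697
Orrin Falls USD: $800,697 × 0.0212 = $16,974.7764
City of Northam: $800,697 × 0.01263 = $10,112.80311
Water District: $800,697 × 0.00353 = $2,826.46041
Total tax = $29,914.03992
Effective rate = $29,914.03992 ÷ $2,362,300 = 1.266% of market value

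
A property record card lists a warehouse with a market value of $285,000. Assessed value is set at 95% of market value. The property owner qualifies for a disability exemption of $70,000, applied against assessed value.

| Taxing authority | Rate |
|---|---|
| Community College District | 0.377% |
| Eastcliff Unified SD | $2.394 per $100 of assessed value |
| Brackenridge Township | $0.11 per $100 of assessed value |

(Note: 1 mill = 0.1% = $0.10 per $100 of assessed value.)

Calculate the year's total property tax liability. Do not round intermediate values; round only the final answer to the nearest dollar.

$5,784

Assessed value = $285,000 × 0.95 = $270,750
Taxable value = $270,750 − $70,000 = $200,750
Community College District: $200,750 × 0.00377 = $756.8275
Eastcliff Unified SD: $200,750 × 0.02394 = $4,805.955
Brackenridge Township: $200,750 × 0.0011 = $220.825
Total = $5,783.6075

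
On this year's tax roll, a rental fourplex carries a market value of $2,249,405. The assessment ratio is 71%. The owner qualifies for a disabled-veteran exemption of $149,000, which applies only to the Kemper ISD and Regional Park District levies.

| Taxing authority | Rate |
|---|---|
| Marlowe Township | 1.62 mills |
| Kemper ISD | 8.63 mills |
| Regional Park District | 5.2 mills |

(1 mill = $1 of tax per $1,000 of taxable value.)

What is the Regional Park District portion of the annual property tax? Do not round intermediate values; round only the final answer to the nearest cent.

$7,530.00

Assessed value = $2,249,405 × 0.71 = $1,597,077.55
Regional Park District taxable value = $1,597,077.55 − $149,000 = $1,448,077.55
Regional Park District levy = $1,448,077.55 × 0.0052 = $7,530.00326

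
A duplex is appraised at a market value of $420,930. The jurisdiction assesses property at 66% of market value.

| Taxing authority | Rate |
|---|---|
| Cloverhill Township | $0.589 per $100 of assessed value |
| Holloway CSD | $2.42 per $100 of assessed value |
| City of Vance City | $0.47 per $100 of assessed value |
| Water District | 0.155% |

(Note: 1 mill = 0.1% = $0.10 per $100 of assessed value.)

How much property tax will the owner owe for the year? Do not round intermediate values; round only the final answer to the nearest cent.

$10,095.75

Assessed value = $420,930 × 0.66 = $277,813.8
Cloverhill Township: $277,813.8 × 0.00589 = $1,636.323282
Holloway CSD: $277,813.8 × 0.0242 = $6,723.09396
City of Vance City: $277,813.8 × 0.0047 = $1,305.72486
Water District: $277,813.8 × 0.00155 = $430.61139
Total = $10,095.753492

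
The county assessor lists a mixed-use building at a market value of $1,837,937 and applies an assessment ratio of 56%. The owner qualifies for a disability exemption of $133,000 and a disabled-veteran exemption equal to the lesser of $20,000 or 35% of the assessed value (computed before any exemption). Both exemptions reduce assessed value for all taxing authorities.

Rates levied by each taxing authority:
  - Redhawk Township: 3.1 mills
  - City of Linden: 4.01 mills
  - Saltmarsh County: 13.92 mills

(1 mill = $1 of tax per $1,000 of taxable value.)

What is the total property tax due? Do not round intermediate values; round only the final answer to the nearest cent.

Assessed value = $1,837,937 × 0.56 = $1,029,244.72
Disabled-veteran exemption = min($20,000, 35% × $1,029,244.72) = min($20,000, $360,235.652) = $20,000 (dollar cap binds)
Taxable value = $1,029,244.72 − $133,000 − $20,000 = $876,244.72
Redhawk Township: $876,244.72 × 0.0031 = $2,716.358632
City of Linden: $876,244.72 × 0.00401 = $3,513.7413272
Saltmarsh County: $876,244.72 × 0.01392 = $12,197.3265024
Total = $18,427.4264616

$18,427.43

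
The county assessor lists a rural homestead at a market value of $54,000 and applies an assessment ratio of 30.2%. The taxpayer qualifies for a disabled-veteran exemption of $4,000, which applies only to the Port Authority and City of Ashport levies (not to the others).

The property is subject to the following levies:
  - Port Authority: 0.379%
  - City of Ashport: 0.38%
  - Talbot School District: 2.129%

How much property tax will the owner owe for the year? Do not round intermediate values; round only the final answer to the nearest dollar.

Assessed value = $54,000 × 0.302 = $16,308
Port Authority: ($16,308 − $4,000) × 0.00379 = $12,308 × 0.00379 = $46.64732
City of Ashport: ($16,308 − $4,000) × 0.0038 = $12,308 × 0.0038 = $46.7704
Talbot School District: $16,308 × 0.02129 = $347.19732
Total = $440.61504

$441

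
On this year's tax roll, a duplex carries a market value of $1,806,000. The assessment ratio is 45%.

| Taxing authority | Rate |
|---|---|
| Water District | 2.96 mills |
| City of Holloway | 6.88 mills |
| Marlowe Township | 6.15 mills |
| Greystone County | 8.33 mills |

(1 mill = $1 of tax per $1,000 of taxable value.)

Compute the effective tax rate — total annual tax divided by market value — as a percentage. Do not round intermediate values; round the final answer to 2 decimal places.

Assessed value = $1,806,000 × 0.45 = $812,700
Water District: $812,700 × 0.00296 = $2,405.592
City of Holloway: $812,700 × 0.00688 = $5,591.376
Marlowe Township: $812,700 × 0.00615 = $4,998.105
Greystone County: $812,700 × 0.00833 = $6,769.791
Total tax = $19,764.864
Effective rate = $19,764.864 ÷ $1,806,000 = 1.09% of market value

1.09%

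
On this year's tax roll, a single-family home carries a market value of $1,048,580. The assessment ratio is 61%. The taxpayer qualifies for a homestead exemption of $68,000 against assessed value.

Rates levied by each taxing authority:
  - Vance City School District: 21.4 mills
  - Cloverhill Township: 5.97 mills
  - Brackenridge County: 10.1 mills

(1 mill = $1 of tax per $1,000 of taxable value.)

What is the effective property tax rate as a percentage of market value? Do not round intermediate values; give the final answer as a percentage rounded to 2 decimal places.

Assessed value = $1,048,580 × 0.61 = $639,633.8
Taxable value = $639,633.8 − $68,000 = $571,633.8
Vance City School District: $571,633.8 × 0.0214 = $12,232.96332
Cloverhill Township: $571,633.8 × 0.00597 = $3,412.653786
Brackenridge County: $571,633.8 × 0.0101 = $5,773.50138
Total tax = $21,419.118486
Effective rate = $21,419.118486 ÷ $1,048,580 = 2.04% of market value

2.04%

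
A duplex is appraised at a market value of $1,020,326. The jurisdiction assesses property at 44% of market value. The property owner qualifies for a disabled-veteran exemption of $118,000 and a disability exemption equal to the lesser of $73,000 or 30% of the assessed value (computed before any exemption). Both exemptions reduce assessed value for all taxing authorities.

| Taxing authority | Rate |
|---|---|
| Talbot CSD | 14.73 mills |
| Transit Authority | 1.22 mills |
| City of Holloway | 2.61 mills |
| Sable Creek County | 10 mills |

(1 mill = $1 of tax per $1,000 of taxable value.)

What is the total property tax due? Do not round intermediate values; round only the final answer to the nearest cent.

$7,366.86

Assessed value = $1,020,326 × 0.44 = $448,943.44
Disability exemption = min($73,000, 30% × $448,943.44) = min($73,000, $134,683.032) = $73,000 (dollar cap binds)
Taxable value = $448,943.44 − $118,000 − $73,000 = $257,943.44
Talbot CSD: $257,943.44 × 0.01473 = $3,799.5068712
Transit Authority: $257,943.44 × 0.00122 = $314.6909968
City of Holloway: $257,943.44 × 0.00261 = $673.2323784
Sable Creek County: $257,943.44 × 0.01 = $2,579.4344
Total = $7,366.8646464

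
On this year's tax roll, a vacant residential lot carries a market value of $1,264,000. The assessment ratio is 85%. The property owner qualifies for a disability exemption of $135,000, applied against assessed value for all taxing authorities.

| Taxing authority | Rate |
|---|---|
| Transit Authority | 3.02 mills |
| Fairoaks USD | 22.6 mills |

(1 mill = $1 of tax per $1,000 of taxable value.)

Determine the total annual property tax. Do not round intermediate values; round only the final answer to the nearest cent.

$24,067.43

Assessed value = $1,264,000 × 0.85 = $1,074,400
Taxable value = $1,074,400 − $135,000 = $939,400
Transit Authority: $939,400 × 0.00302 = $2,836.988
Fairoaks USD: $939,400 × 0.0226 = $21,230.44
Total = $2,836.988 + $21,230.44 = $24,067.428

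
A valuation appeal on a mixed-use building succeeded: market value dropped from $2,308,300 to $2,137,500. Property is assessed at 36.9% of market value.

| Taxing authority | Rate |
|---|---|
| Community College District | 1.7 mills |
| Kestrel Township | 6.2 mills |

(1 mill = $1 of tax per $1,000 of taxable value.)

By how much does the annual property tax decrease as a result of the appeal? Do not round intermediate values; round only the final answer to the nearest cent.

$497.90

Old assessed value = $2,308,300 × 0.369 = $851,762.7
New assessed value = $2,137,500 × 0.369 = $788,737.5
Combined rate = 0.0017 + 0.0062 = 0.0079
Old tax = $851,762.7 × 0.0079 = $6,728.92533
New tax = $788,737.5 × 0.0079 = $6,231.02625
Reduction = $6,728.92533 − $6,231.02625 = $497.89908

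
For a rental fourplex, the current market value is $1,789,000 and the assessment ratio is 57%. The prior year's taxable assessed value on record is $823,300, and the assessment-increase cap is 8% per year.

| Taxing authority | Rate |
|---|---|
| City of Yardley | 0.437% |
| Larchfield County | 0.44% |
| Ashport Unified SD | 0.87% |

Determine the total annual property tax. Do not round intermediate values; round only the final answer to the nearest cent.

Uncapped assessed value = $1,789,000 × 0.57 = $1,019,730
Cap limit = $823,300 × 1.08 = $889,164
Taxable assessed value = min($1,019,730, $889,164) = $889,164 (cap binds)
City of Yardley: $889,164 × 0.00437 = $3,885.64668
Larchfield County: $889,164 × 0.0044 = $3,912.3216
Ashport Unified SD: $889,164 × 0.0087 = $7,735.7268
Total = $15,533.69508

$15,533.70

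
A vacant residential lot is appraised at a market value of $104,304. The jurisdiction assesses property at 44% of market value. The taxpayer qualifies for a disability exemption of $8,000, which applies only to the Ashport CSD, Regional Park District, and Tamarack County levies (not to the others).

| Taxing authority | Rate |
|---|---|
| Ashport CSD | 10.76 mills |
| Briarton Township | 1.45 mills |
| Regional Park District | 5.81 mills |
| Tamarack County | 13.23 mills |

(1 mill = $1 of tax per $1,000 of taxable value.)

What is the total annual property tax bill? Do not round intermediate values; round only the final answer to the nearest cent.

Assessed value = $104,304 × 0.44 = $45,893.76
Ashport CSD: ($45,893.76 − $8,000) × 0.01076 = $37,893.76 × 0.01076 = $407.7368576
Briarton Township: $45,893.76 × 0.00145 = $66.545952
Regional Park District: ($45,893.76 − $8,000) × 0.00581 = $37,893.76 × 0.00581 = $220.1627456
Tamarack County: ($45,893.76 − $8,000) × 0.01323 = $37,893.76 × 0.01323 = $501.3344448
Total = $1,195.78

$1,195.78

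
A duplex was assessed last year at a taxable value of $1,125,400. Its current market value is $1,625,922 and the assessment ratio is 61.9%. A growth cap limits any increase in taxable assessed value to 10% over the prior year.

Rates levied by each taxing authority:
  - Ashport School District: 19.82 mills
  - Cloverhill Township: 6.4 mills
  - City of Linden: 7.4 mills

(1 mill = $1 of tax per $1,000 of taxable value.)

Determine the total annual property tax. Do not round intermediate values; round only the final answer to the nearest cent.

Uncapped assessed value = $1,625,922 × 0.619 = $1,006,445.718
Cap limit = $1,125,400 × 1.1 = $1,237,940
Taxable assessed value = min($1,006,445.718, $1,237,940) = $1,006,445.718 (cap does not bind)
Ashport School District: $1,006,445.718 × 0.01982 = $19,947.75413076
Cloverhill Township: $1,006,445.718 × 0.0064 = $6,441.2525952
City of Linden: $1,006,445.718 × 0.0074 = $7,447.6983132
Total = $33,836.70503916

$33,836.71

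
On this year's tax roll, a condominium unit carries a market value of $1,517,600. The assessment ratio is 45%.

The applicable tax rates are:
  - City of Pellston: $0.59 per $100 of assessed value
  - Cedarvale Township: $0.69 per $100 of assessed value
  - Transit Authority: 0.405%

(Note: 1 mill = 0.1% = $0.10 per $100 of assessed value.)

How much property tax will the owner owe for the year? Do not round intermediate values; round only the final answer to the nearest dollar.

Assessed value = $1,517,600 × 0.45 = $682,920
City of Pellston: $682,920 × 0.0059 = $4,029.228
Cedarvale Township: $682,920 × 0.0069 = $4,712.148
Transit Authority: $682,920 × 0.00405 = $2,765.826
Total = $11,507.202

$11,507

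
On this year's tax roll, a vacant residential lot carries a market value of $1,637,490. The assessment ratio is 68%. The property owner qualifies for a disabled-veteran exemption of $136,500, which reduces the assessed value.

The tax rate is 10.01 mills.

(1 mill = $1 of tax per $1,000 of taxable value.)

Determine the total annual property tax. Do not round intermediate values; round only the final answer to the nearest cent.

$9,779.70

Assessed value = $1,637,490 × 0.68 = $1,113,493.2
Taxable value = $1,113,493.2 − $136,500 = $976,993.2
Tax = $976,993.2 × 0.01001 = $9,779.701932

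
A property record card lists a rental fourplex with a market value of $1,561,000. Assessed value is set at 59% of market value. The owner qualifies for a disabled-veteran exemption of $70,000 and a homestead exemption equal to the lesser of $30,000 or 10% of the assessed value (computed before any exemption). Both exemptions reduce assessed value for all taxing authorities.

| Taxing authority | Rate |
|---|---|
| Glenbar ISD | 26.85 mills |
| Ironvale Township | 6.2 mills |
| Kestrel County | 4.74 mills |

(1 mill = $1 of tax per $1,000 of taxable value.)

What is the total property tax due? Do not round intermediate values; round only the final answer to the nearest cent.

$31,025.21

Assessed value = $1,561,000 × 0.59 = $920,990
Homestead exemption = min($30,000, 10% × $920,990) = min($30,000, $92,099) = $30,000 (dollar cap binds)
Taxable value = $920,990 − $70,000 − $30,000 = $820,990
Glenbar ISD: $820,990 × 0.02685 = $22,043.5815
Ironvale Township: $820,990 × 0.0062 = $5,090.138
Kestrel County: $820,990 × 0.00474 = $3,891.4926
Total = $31,025.2121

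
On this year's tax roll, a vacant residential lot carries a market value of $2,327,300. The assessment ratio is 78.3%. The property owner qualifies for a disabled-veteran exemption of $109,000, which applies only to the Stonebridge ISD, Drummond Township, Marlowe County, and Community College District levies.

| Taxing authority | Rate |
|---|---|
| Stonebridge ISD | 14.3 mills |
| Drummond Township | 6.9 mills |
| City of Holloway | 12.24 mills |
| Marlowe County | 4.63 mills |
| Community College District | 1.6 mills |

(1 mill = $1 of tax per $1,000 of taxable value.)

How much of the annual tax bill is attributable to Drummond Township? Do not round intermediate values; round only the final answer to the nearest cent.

$11,821.60

Assessed value = $2,327,300 × 0.783 = $1,822,275.9
Drummond Township taxable value = $1,822,275.9 − $109,000 = $1,713,275.9
Drummond Township levy = $1,713,275.9 × 0.0069 = $11,821.60371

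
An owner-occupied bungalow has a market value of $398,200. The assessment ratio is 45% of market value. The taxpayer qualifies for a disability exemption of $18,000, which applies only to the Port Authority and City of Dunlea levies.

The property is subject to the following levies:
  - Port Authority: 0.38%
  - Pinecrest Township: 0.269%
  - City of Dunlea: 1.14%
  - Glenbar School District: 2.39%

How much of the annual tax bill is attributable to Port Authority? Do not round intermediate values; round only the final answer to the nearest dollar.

$613

Assessed value = $398,200 × 0.45 = $179,190
Port Authority taxable value = $179,190 − $18,000 = $161,190
Port Authority levy = $161,190 × 0.0038 = $612.522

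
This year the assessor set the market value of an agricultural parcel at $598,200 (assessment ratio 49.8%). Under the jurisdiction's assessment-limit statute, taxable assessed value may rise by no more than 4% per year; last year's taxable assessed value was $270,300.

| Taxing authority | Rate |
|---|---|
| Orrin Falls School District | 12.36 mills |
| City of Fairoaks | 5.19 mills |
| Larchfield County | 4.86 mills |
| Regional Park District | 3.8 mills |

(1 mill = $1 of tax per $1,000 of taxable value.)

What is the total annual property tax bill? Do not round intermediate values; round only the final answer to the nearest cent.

Uncapped assessed value = $598,200 × 0.498 = $297,903.6
Cap limit = $270,300 × 1.04 = $281,112
Taxable assessed value = min($297,903.6, $281,112) = $281,112 (cap binds)
Orrin Falls School District: $281,112 × 0.01236 = $3,474.54432
City of Fairoaks: $281,112 × 0.00519 = $1,458.97128
Larchfield County: $281,112 × 0.00486 = $1,366.20432
Regional Park District: $281,112 × 0.0038 = $1,068.2256
Total = $7,367.94552

$7,367.95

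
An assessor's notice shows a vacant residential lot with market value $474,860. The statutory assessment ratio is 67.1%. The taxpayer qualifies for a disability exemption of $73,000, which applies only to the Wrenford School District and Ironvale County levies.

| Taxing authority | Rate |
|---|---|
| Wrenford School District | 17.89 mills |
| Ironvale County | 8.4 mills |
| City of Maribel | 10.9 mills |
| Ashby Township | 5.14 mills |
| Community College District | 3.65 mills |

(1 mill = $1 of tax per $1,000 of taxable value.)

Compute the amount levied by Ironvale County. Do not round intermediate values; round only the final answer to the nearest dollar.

$2,063

Assessed value = $474,860 × 0.671 = $318,631.06
Ironvale County taxable value = $318,631.06 − $73,000 = $245,631.06
Ironvale County levy = $245,631.06 × 0.0084 = $2,063.300904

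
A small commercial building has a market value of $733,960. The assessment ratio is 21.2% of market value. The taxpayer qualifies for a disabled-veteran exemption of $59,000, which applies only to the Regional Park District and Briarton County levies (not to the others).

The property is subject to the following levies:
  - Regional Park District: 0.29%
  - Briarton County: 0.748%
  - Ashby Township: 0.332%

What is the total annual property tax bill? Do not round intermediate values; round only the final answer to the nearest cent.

$1,519.29

Assessed value = $733,960 × 0.212 = $155,599.52
Regional Park District: ($155,599.52 − $59,000) × 0.0029 = $96,599.52 × 0.0029 = $280.138608
Briarton County: ($155,599.52 − $59,000) × 0.00748 = $96,599.52 × 0.00748 = $722.5644096
Ashby Township: $155,599.52 × 0.00332 = $516.5904064
Total = $1,519.293424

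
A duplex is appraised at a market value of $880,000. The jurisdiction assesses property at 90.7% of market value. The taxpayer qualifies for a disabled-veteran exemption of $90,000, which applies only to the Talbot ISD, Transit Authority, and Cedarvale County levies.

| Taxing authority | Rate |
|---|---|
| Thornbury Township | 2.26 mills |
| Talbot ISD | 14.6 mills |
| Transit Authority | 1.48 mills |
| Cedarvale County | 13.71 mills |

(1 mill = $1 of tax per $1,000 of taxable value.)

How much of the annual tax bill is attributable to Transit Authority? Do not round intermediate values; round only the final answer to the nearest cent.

Assessed value = $880,000 × 0.907 = $798,160
Transit Authority taxable value = $798,160 − $90,000 = $708,160
Transit Authority levy = $708,160 × 0.00148 = $1,048.0768

$1,048.08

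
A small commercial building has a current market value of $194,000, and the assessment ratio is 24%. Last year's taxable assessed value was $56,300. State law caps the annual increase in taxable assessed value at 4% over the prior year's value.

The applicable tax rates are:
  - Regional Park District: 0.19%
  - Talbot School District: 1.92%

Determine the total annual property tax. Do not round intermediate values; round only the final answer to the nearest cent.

$982.42

Uncapped assessed value = $194,000 × 0.24 = $46,560
Cap limit = $56,300 × 1.04 = $58,552
Taxable assessed value = min($46,560, $58,552) = $46,560 (cap does not bind)
Regional Park District: $46,560 × 0.0019 = $88.464
Talbot School District: $46,560 × 0.0192 = $893.952
Total = $982.416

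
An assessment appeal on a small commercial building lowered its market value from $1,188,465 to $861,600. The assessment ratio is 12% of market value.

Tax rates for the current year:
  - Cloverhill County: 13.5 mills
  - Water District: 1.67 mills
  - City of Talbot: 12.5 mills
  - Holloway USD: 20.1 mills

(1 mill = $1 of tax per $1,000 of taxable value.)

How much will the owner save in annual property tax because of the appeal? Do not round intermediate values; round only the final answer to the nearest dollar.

Old assessed value = $1,188,465 × 0.12 = $142,615.8
New assessed value = $861,600 × 0.12 = $103,392
Combined rate = 0.0135 + 0.00167 + 0.0125 + 0.0201 = 0.04777
Old tax = $142,615.8 × 0.04777 = $6,812.756766
New tax = $103,392 × 0.04777 = $4,939.03584
Reduction = $6,812.756766 − $4,939.03584 = $1,873.720926

$1,874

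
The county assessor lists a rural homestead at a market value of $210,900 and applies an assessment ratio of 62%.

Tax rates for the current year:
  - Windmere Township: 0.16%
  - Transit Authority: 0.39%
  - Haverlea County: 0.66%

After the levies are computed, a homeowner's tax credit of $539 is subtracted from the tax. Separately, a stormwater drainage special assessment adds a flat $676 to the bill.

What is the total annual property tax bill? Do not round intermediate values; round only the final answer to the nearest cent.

$1,719.17

Assessed value = $210,900 × 0.62 = $130,758
Windmere Township: $130,758 × 0.0016 = $209.2128
Transit Authority: $130,758 × 0.0039 = $509.9562
Haverlea County: $130,758 × 0.0066 = $863.0028
Levies subtotal = $1,582.1718
After credit = $1,582.1718 − $539 = $1,043.1718
Total = $1,043.1718 + $676 = $1,719.1718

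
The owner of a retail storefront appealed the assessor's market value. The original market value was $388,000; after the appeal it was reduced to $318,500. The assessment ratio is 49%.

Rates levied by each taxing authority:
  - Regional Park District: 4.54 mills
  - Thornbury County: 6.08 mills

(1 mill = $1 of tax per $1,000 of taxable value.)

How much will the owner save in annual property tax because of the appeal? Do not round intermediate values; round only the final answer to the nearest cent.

Old assessed value = $388,000 × 0.49 = $190,120
New assessed value = $318,500 × 0.49 = $156,065
Combined rate = 0.00454 + 0.00608 = 0.01062
Old tax = $190,120 × 0.01062 = $2,019.0744
New tax = $156,065 × 0.01062 = $1,657.4103
Reduction = $2,019.0744 − $1,657.4103 = $361.6641

$361.66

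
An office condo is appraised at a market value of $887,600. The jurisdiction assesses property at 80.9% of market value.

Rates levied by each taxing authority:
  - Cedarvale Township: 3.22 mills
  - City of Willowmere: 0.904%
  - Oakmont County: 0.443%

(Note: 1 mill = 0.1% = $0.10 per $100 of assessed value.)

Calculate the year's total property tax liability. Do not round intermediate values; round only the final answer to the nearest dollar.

Assessed value = $887,600 × 0.809 = $718,068.4
Cedarvale Township: $718,068.4 × 0.00322 = $2,312.180248
City of Willowmere: $718,068.4 × 0.00904 = $6,491.338336
Oakmont County: $718,068.4 × 0.00443 = $3,181.043012
Total = $11,984.561596

$11,985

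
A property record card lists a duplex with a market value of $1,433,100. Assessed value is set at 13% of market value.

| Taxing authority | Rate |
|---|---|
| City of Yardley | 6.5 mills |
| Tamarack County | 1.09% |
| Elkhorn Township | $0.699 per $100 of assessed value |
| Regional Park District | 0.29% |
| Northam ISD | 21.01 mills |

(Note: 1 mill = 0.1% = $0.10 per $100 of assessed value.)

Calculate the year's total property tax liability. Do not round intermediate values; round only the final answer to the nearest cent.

$8,998.43

Assessed value = $1,433,100 × 0.13 = $186,303
City of Yardley: $186,303 × 0.0065 = $1,210.9695
Tamarack County: $186,303 × 0.0109 = $2,030.7027
Elkhorn Township: $186,303 × 0.00699 = $1,302.25797
Regional Park District: $186,303 × 0.0029 = $540.2787
Northam ISD: $186,303 × 0.02101 = $3,914.22603
Total = $8,998.4349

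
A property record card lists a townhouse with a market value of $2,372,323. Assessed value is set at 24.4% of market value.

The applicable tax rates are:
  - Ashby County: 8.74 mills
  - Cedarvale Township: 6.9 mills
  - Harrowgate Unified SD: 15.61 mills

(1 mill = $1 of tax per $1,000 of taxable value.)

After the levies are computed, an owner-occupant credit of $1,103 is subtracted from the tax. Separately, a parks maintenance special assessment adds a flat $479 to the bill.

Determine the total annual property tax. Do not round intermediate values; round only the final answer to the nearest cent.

Assessed value = $2,372,323 × 0.244 = $578,846.812
Ashby County: $578,846.812 × 0.00874 = $5,059.12113688
Cedarvale Township: $578,846.812 × 0.0069 = $3,994.0430028
Harrowgate Unified SD: $578,846.812 × 0.01561 = $9,035.79873532
Levies subtotal = $18,088.962875
After credit = $18,088.962875 − $1,103 = $16,985.962875
Total = $16,985.962875 + $479 = $17,464.962875

$17,464.96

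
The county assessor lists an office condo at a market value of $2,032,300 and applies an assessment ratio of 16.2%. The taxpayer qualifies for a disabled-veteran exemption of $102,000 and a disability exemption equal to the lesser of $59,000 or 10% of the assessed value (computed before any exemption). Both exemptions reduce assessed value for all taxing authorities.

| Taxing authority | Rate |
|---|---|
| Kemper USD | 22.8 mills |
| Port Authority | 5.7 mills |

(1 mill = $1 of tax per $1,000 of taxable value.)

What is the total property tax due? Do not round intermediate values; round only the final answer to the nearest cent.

$5,537.82

Assessed value = $2,032,300 × 0.162 = $329,232.6
Disability exemption = min($59,000, 10% × $329,232.6) = min($59,000, $32,923.26) = $32,923.26 (percentage binds)
Taxable value = $329,232.6 − $102,000 − $32,923.26 = $194,309.34
Kemper USD: $194,309.34 × 0.0228 = $4,430.252952
Port Authority: $194,309.34 × 0.0057 = $1,107.563238
Total = $5,537.81619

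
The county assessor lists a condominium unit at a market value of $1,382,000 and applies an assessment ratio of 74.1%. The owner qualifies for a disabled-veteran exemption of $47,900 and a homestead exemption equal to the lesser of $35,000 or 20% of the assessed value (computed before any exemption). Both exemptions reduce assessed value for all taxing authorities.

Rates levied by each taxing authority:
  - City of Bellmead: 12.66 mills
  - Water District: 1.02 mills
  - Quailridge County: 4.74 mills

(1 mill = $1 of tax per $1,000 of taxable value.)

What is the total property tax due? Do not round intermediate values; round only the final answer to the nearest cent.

Assessed value = $1,382,000 × 0.741 = $1,024,062
Homestead exemption = min($35,000, 20% × $1,024,062) = min($35,000, $204,812.4) = $35,000 (dollar cap binds)
Taxable value = $1,024,062 − $47,900 − $35,000 = $941,162
City of Bellmead: $941,162 × 0.01266 = $11,915.11092
Water District: $941,162 × 0.00102 = $959.98524
Quailridge County: $941,162 × 0.00474 = $4,461.10788
Total = $17,336.20404

$17,336.20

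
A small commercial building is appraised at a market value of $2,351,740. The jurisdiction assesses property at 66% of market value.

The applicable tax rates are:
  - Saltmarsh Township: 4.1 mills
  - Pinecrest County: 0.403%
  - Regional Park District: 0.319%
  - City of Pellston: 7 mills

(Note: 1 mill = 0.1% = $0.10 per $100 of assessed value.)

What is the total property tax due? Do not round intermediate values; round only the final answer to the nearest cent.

$28,435.36

Assessed value = $2,351,740 × 0.66 = $1,552,148.4
Saltmarsh Township: $1,552,148.4 × 0.0041 = $6,363.80844
Pinecrest County: $1,552,148.4 × 0.00403 = $6,255.158052
Regional Park District: $1,552,148.4 × 0.00319 = $4,951.353396
City of Pellston: $1,552,148.4 × 0.007 = $10,865.0388
Total = $28,435.358688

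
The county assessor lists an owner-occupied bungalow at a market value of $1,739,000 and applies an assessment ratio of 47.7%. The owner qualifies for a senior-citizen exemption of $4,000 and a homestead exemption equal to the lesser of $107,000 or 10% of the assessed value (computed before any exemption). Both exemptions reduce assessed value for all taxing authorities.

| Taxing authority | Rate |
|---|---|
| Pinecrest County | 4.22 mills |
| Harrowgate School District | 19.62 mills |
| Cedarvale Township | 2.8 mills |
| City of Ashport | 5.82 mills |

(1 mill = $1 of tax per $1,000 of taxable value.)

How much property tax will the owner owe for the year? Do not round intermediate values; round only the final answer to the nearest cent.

Assessed value = $1,739,000 × 0.477 = $829,503
Homestead exemption = min($107,000, 10% × $829,503) = min($107,000, $82,950.3) = $82,950.3 (percentage binds)
Taxable value = $829,503 − $4,000 − $82,950.3 = $742,552.7
Pinecrest County: $742,552.7 × 0.00422 = $3,133.572394
Harrowgate School District: $742,552.7 × 0.01962 = $14,568.883974
Cedarvale Township: $742,552.7 × 0.0028 = $2,079.14756
City of Ashport: $742,552.7 × 0.00582 = $4,321.656714
Total = $24,103.260642

$24,103.26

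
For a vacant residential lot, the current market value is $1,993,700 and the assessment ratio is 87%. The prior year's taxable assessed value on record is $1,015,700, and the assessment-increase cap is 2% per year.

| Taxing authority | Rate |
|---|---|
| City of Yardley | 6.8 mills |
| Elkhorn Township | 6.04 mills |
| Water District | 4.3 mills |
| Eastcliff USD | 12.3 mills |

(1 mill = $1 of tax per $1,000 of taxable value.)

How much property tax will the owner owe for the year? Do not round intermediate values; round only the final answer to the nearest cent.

Uncapped assessed value = $1,993,700 × 0.87 = $1,734,519
Cap limit = $1,015,700 × 1.02 = $1,036,014
Taxable assessed value = min($1,734,519, $1,036,014) = $1,036,014 (cap binds)
City of Yardley: $1,036,014 × 0.0068 = $7,044.8952
Elkhorn Township: $1,036,014 × 0.00604 = $6,257.52456
Water District: $1,036,014 × 0.0043 = $4,454.8602
Eastcliff USD: $1,036,014 × 0.0123 = $12,742.9722
Total = $30,500.25216

$30,500.25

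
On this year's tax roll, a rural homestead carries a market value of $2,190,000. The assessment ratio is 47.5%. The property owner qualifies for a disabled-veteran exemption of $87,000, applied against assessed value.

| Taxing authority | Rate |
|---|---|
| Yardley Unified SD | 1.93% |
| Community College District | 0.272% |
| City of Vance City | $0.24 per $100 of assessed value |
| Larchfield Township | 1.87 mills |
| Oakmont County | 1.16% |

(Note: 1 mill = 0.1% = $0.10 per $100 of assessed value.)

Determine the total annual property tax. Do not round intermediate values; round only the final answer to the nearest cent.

Assessed value = $2,190,000 × 0.475 = $1,040,250
Taxable value = $1,040,250 − $87,000 = $953,250
Yardley Unified SD: $953,250 × 0.0193 = $18,397.725
Community College District: $953,250 × 0.00272 = $2,592.84
City of Vance City: $953,250 × 0.0024 = $2,287.8
Larchfield Township: $953,250 × 0.00187 = $1,782.5775
Oakmont County: $953,250 × 0.0116 = $11,057.7
Total = $36,118.6425

$36,118.64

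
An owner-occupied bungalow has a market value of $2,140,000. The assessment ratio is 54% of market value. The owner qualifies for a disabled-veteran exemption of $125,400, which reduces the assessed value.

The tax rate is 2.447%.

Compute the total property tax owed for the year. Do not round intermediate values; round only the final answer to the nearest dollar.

Assessed value = $2,140,000 × 0.54 = $1,155,600
Taxable value = $1,155,600 − $125,400 = $1,030,200
Tax = $1,030,200 × 0.02447 = $25,208.994

$25,209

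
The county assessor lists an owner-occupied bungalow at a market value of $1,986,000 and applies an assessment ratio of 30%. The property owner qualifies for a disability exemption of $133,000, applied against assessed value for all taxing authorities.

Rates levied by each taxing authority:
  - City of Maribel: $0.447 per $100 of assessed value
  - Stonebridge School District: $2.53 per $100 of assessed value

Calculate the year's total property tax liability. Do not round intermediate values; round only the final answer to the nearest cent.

$13,777.56

Assessed value = $1,986,000 × 0.3 = $595,800
Taxable value = $595,800 − $133,000 = $462,800
City of Maribel: $462,800 × 0.00447 = $2,068.716
Stonebridge School District: $462,800 × 0.0253 = $11,708.84
Total = $2,068.716 + $11,708.84 = $13,777.556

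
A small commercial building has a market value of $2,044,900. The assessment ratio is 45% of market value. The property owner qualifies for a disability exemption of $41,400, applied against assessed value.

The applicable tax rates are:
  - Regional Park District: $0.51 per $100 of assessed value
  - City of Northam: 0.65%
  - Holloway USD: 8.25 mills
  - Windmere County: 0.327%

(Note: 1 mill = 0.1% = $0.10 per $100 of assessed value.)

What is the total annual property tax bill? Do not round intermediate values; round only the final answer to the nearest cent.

Assessed value = $2,044,900 × 0.45 = $920,205
Taxable value = $920,205 − $41,400 = $878,805
Regional Park District: $878,805 × 0.0051 = $4,481.9055
City of Northam: $878,805 × 0.0065 = $5,712.2325
Holloway USD: $878,805 × 0.00825 = $7,250.14125
Windmere County: $878,805 × 0.00327 = $2,873.69235
Total = $20,317.9716

$20,317.97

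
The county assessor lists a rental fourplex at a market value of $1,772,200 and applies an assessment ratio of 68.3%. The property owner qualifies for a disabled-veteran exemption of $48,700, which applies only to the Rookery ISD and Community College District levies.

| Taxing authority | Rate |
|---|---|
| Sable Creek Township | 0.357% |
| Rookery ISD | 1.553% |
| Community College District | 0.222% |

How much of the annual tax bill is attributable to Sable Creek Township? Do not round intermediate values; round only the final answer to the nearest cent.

Assessed value = $1,772,200 × 0.683 = $1,210,412.6
Sable Creek Township taxable value = $1,210,412.6 (exemption does not apply)
Sable Creek Township levy = $1,210,412.6 × 0.00357 = $4,321.172982

$4,321.17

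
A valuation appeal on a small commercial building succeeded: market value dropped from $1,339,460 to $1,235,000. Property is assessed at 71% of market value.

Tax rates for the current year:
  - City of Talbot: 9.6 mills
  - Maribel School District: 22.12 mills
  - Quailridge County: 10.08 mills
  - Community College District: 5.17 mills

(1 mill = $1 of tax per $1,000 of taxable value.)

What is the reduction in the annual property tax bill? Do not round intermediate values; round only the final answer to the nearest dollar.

$3,484

Old assessed value = $1,339,460 × 0.71 = $951,016.6
New assessed value = $1,235,000 × 0.71 = $876,850
Combined rate = 0.0096 + 0.02212 + 0.01008 + 0.00517 = 0.04697
Old tax = $951,016.6 × 0.04697 = $44,669.249702
New tax = $876,850 × 0.04697 = $41,185.6445
Reduction = $44,669.249702 − $41,185.6445 = $3,483.605202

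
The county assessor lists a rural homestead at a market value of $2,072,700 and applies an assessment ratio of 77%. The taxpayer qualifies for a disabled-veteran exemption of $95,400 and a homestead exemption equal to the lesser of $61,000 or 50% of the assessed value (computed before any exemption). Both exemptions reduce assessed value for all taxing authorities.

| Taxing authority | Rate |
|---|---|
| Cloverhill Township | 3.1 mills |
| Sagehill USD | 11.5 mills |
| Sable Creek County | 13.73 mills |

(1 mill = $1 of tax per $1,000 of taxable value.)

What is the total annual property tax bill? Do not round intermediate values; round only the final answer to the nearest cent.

$40,783.27

Assessed value = $2,072,700 × 0.77 = $1,595,979
Homestead exemption = min($61,000, 50% × $1,595,979) = min($61,000, $797,989.5) = $61,000 (dollar cap binds)
Taxable value = $1,595,979 − $95,400 − $61,000 = $1,439,579
Cloverhill Township: $1,439,579 × 0.0031 = $4,462.6949
Sagehill USD: $1,439,579 × 0.0115 = $16,555.1585
Sable Creek County: $1,439,579 × 0.01373 = $19,765.41967
Total = $40,783.27307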